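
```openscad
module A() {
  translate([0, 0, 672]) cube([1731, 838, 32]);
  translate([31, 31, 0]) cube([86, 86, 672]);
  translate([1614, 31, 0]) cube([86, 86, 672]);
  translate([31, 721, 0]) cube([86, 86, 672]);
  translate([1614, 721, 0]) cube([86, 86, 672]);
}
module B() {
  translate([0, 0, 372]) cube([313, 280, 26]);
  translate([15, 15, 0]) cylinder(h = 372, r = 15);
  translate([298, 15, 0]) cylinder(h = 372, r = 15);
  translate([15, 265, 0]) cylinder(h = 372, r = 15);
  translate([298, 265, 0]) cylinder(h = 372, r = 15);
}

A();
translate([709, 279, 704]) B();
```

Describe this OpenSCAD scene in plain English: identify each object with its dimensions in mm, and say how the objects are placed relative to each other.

A is a rectangular dining table. The top is 1731×838×32 mm with its upper surface at z = 704 mm. It stands on four 86×86 mm square legs, each inset 31 mm from the nearest pair of top edges, running from the floor to the underside of the top.

B is a four-legged stool. The seat is 313×280 mm, 26 mm thick, top at z = 398 mm. It stands on four round legs, each 30 mm in diameter, from z = 0 to the seat underside, each leg's axis is inset half a diameter from the nearest pair of seat edges (so the leg's bounding box is flush with the corner).

The stool is on top of the table, centred.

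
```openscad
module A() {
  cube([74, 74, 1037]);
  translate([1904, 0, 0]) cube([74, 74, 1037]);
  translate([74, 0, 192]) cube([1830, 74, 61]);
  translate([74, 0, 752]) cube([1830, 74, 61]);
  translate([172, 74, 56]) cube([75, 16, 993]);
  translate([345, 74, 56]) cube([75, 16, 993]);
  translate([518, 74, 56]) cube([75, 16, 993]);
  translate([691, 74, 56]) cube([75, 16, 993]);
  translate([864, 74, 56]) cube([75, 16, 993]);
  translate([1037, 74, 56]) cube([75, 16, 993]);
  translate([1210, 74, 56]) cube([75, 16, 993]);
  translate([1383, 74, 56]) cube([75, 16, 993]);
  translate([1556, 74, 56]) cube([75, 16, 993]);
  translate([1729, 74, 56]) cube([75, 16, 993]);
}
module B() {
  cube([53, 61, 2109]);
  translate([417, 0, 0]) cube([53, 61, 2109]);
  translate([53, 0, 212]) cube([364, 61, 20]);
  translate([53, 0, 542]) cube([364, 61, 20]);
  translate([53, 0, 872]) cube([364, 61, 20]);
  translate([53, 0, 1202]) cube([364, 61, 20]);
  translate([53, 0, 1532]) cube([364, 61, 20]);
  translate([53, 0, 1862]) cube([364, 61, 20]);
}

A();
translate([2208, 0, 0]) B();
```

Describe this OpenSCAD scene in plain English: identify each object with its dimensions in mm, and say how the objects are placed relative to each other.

A is a fence section. Two 74×74 mm posts, 1037 mm tall, stand on the floor with a clear span of 1830 mm between their inner faces. Two horizontal rails of 74×61 mm section span the gap between the posts with their undersides at z = 192 mm and z = 752 mm, flush with the posts' −y face. 10 pickets, each 75 mm wide, 16 mm thick and 993 mm tall, are fixed to the +y face of the rails with their bottoms at z = 56 mm, evenly spaced across the span with equal gaps (rounded down to the nearest mm) at the −x end and between each pair — any rounding remainder accumulates at the +x end.

B is a wooden ladder with two side rails of 53×61 mm section and 2109 mm height, set 470 mm apart overall. Between them run 6 rectangular rungs (61 mm deep, 20 mm thick), front faces flush with the rails' −y face. The bottom of the first rung is 212 mm above the floor and each subsequent rung is 330 mm higher than the one below.

The ladder is on the floor beside the fence section on its +x side.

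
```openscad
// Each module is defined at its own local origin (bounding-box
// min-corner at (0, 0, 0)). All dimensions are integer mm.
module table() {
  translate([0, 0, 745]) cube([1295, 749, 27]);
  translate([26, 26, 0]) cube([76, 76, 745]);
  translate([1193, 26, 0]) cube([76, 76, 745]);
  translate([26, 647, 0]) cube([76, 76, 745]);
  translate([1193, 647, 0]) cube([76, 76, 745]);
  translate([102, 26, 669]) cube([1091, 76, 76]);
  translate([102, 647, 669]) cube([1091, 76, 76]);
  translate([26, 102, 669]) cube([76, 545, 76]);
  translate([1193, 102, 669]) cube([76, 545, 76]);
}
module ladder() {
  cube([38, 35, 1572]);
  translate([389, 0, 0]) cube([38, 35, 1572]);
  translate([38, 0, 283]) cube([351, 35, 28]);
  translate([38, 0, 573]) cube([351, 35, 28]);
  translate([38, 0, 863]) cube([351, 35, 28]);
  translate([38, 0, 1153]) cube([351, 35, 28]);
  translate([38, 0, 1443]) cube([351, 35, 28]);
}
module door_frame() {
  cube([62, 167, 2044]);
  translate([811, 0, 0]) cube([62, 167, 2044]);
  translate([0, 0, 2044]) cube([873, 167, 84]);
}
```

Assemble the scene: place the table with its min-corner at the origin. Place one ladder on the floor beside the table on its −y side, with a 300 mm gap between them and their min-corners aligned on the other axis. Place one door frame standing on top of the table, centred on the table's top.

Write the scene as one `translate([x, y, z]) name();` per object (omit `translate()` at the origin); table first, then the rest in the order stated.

table();
translate([0, -335, 0]) ladder();
translate([211, 291, 772]) door_frame();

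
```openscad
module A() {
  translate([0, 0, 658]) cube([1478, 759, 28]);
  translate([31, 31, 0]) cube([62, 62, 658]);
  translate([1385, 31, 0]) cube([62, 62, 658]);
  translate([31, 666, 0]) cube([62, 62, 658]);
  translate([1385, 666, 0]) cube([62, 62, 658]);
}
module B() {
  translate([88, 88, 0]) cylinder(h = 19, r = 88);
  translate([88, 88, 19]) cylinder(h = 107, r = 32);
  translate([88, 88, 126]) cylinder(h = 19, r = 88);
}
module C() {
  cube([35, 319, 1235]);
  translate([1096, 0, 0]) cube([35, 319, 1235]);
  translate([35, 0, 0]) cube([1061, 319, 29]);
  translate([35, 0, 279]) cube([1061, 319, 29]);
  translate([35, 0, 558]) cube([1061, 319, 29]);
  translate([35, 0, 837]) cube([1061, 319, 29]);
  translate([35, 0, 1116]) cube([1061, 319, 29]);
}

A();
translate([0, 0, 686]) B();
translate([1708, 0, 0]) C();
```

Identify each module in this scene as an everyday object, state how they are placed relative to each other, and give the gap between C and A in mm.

A is a table. B is a spool. C is a bookshelf. The spool is on top of the table. The bookshelf is on the floor beside the table on its +x side. The gap between the bookshelf and the table is 230 mm.

The bookshelf's nearest face is 230 mm from the table's +x face.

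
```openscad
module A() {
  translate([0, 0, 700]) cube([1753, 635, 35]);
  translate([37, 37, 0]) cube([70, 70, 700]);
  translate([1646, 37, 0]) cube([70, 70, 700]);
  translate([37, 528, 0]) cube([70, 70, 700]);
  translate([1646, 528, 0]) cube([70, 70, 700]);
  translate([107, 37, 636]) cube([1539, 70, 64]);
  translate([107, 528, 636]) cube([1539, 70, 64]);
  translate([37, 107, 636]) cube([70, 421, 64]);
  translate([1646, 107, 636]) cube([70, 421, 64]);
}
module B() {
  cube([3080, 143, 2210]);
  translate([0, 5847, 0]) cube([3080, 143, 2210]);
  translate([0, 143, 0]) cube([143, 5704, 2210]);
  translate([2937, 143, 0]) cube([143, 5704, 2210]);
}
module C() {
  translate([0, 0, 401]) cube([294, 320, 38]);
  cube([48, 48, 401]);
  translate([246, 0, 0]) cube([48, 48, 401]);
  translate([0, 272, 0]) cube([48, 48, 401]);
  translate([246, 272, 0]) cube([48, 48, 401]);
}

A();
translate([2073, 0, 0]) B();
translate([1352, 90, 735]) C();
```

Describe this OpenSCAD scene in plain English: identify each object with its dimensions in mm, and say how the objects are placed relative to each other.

A is a table: top 1753 mm (x) × 635 mm (y), 35 mm thick, upper face at z = 735 mm, on four 70×70 mm square legs, each inset 37 mm from the nearest pair of top edges, running from z = 0 to the bottom of the top. Four apron rails, 70 mm thick and 64 mm tall, run between adjacent legs with their top edges flush with the underside of the top and their outer faces flush with the legs' outer faces.

B is the wall frame of a small rectangular building: four walls, each 2210 mm tall and 143 mm thick, enclosing a footprint 3080 mm (x) by 5990 mm (y) outside-to-outside, with no floor or roof. The front and back walls (the −y and +y sides) span the full width; the two side walls fit between them.

C is a simple wooden stool: a rectangular seat 294 mm (x) by 320 mm (y), 38 mm thick, top face at z = 439 mm, on four square legs, each 48×48 mm in cross-section. The legs rest on z = 0, each flush with a corner of the seat.

The house frame is on the floor beside the table on its +x side. The stool is on top of the table.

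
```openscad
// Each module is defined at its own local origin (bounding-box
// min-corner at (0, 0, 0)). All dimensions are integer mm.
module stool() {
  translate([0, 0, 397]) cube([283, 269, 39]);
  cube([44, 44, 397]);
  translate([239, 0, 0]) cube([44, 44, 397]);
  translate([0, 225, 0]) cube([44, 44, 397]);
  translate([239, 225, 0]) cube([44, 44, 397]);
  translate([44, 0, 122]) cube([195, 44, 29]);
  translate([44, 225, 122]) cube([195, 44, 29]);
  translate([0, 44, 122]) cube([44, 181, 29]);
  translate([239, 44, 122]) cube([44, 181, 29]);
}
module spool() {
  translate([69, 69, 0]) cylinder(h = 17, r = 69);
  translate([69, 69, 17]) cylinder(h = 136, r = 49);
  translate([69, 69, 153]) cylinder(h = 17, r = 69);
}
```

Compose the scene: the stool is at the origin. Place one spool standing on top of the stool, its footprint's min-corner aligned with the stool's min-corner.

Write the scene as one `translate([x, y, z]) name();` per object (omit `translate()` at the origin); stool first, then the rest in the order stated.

stool();
translate([0, 0, 436]) spool();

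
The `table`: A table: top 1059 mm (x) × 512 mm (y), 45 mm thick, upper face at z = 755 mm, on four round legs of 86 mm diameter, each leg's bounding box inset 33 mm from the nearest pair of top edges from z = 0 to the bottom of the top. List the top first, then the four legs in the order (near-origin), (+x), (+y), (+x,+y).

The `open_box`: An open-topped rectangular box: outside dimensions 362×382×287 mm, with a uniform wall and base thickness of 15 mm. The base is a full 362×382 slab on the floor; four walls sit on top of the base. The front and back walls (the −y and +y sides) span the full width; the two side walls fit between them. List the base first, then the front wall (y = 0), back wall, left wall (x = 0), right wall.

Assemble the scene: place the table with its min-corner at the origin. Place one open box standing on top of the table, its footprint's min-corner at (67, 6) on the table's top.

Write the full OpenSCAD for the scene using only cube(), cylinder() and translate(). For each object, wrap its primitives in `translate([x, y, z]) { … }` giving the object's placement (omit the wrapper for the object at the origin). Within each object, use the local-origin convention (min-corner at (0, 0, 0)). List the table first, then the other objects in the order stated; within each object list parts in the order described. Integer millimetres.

translate([0, 0, 710]) cube([1059, 512, 45]);
translate([76, 76, 0]) cylinder(h = 710, r = 43);
translate([983, 76, 0]) cylinder(h = 710, r = 43);
translate([76, 436, 0]) cylinder(h = 710, r = 43);
translate([983, 436, 0]) cylinder(h = 710, r = 43);
translate([67, 6, 755]) {
  cube([362, 382, 15]);
  translate([0, 0, 15]) cube([362, 15, 272]);
  translate([0, 367, 15]) cube([362, 15, 272]);
  translate([0, 15, 15]) cube([15, 352, 272]);
  translate([347, 15, 15]) cube([15, 352, 272]);
}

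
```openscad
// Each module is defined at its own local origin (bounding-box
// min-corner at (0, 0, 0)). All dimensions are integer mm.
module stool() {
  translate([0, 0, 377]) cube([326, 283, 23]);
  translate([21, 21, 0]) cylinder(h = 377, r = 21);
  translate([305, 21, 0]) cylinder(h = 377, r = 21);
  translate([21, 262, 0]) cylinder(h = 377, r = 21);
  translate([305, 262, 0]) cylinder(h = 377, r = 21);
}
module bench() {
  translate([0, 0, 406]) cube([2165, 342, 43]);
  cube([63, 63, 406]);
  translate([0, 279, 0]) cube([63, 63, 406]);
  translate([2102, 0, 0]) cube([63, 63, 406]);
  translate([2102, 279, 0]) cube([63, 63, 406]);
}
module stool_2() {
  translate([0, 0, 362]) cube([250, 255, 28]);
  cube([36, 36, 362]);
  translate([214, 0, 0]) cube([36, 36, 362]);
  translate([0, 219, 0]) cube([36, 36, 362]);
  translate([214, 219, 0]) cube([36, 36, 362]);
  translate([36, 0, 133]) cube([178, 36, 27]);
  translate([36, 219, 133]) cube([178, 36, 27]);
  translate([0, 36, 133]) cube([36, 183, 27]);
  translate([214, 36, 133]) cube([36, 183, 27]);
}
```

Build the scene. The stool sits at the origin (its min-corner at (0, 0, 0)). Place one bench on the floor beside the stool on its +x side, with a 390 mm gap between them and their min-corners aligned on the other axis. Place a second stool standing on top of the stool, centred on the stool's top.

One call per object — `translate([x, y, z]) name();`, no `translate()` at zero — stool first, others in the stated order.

stool();
translate([716, 0, 0]) bench();
translate([38, 14, 400]) stool_2();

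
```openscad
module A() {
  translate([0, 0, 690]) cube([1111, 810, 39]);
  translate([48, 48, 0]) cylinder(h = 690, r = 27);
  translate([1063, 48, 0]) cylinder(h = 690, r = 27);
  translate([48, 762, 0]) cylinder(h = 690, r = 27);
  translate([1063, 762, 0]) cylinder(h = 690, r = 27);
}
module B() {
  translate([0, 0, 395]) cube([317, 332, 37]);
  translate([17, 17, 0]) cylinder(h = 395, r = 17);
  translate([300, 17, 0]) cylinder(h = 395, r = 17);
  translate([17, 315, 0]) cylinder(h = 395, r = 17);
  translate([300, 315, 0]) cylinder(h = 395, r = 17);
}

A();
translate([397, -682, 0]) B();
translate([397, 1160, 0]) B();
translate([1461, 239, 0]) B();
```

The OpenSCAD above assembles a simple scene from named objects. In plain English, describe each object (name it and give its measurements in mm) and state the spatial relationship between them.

A is a table with a 1111×810 mm rectangular top, 39 mm thick, top surface at z = 729 mm, supported by four round legs of 54 mm diameter, each leg's bounding box inset 21 mm from the nearest pair of top edges, running from the floor.

B is a simple wooden stool: a rectangular seat 317 mm (x) by 332 mm (y), 37 mm thick, top face at z = 432 mm, on four round legs, each 34 mm in diameter. The legs rest on z = 0, each leg's axis is inset half a diameter from the nearest pair of seat edges (so the leg's bounding box is flush with the corner).

Three stools sit around the table at the −y, +y, +x sides.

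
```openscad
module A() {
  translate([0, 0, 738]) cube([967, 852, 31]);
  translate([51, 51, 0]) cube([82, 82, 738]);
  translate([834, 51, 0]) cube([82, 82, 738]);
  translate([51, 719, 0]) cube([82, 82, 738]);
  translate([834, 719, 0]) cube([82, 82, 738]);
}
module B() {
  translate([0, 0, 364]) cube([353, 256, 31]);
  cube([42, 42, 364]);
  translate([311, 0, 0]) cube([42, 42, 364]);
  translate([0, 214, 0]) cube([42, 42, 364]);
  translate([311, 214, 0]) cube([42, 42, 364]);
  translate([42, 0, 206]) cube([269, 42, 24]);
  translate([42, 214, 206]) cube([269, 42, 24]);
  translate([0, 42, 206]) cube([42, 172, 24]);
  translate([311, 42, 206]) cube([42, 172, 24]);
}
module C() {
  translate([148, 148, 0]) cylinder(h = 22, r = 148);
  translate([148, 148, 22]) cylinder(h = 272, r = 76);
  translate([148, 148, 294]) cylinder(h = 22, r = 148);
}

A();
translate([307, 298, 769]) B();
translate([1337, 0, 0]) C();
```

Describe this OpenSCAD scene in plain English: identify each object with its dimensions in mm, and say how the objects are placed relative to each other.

A is a rectangular dining table. The top is 967×852×31 mm with its upper surface at z = 769 mm. It stands on four 82×82 mm square legs, each inset 51 mm from the nearest pair of top edges, running from the floor to the underside of the top.

B is a four-legged stool. The seat is a 353×256×31 mm slab whose top surface is at z = 395 mm; four square legs, each 42×42 mm in cross-section, run from the floor (z = 0) to the underside of the seat, each flush with a corner of the seat. Four stretchers, 42 mm wide and 24 mm tall, connect adjacent legs with their undersides at z = 206 mm, each running between the inner faces of the legs it joins and aligned with the legs' outer faces on the other axis.

C is a spool: two coaxial disc flanges of radius 148 mm and thickness 22 mm, joined by a core cylinder of radius 76 mm and height 272 mm. The lower flange rests on z = 0 and the three cylinders share a vertical axis.

The stool is on top of the table, centred. The spool is on the floor beside the table on its +x side.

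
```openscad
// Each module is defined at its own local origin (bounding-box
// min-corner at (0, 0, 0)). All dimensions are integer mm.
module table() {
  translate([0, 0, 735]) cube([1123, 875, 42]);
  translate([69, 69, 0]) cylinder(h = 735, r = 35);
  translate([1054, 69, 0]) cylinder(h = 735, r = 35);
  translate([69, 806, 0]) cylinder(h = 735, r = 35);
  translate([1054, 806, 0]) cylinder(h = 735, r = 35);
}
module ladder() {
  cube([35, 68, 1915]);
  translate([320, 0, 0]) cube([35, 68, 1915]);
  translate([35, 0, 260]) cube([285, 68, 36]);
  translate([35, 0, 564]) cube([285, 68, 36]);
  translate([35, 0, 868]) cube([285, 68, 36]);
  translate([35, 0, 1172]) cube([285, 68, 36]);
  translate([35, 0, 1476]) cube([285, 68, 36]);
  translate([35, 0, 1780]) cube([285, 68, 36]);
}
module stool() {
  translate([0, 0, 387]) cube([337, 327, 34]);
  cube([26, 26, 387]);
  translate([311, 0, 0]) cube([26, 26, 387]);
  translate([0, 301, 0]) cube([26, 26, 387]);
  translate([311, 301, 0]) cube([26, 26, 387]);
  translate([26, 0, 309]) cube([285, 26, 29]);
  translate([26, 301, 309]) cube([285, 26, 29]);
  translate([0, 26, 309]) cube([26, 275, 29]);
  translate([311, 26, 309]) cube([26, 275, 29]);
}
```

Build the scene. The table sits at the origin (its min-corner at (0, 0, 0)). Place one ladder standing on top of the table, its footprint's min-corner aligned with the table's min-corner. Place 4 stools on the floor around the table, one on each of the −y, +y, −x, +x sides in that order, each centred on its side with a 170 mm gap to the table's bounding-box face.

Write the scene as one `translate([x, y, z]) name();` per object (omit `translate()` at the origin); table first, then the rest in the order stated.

table();
translate([0, 0, 777]) ladder();
translate([393, -497, 0]) stool();
translate([393, 1045, 0]) stool();
translate([-507, 274, 0]) stool();
translate([1293, 274, 0]) stool();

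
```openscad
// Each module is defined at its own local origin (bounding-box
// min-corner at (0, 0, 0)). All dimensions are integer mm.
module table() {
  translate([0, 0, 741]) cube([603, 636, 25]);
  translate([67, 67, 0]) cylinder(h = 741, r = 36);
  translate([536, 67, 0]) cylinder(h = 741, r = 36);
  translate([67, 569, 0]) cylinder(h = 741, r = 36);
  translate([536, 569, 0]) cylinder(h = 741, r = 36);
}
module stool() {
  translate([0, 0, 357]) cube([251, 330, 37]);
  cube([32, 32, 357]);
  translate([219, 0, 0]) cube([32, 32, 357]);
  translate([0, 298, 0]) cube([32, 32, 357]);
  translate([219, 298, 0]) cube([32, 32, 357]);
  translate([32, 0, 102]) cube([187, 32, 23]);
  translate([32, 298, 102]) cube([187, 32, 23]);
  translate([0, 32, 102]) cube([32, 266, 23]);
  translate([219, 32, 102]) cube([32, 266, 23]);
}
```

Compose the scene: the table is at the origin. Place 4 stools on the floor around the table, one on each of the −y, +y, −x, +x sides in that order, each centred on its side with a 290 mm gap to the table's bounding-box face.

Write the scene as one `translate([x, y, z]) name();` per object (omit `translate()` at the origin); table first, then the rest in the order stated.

table();
translate([176, -620, 0]) stool();
translate([176, 926, 0]) stool();
translate([-541, 153, 0]) stool();
translate([893, 153, 0]) stool();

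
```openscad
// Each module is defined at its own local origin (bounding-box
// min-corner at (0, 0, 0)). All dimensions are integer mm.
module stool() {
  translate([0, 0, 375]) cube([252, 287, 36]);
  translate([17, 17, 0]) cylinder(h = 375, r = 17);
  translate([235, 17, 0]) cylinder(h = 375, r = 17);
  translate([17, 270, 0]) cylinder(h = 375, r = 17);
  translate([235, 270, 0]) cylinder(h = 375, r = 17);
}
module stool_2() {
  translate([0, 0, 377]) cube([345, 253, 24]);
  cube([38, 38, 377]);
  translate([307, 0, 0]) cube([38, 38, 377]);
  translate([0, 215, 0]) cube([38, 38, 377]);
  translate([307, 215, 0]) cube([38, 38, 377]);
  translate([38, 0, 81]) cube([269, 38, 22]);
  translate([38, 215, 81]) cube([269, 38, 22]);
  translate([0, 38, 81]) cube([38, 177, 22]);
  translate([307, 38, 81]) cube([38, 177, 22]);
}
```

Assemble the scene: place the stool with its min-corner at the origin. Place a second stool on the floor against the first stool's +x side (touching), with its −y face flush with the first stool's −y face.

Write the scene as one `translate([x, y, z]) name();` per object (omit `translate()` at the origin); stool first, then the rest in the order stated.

stool();
translate([252, 0, 0]) stool_2();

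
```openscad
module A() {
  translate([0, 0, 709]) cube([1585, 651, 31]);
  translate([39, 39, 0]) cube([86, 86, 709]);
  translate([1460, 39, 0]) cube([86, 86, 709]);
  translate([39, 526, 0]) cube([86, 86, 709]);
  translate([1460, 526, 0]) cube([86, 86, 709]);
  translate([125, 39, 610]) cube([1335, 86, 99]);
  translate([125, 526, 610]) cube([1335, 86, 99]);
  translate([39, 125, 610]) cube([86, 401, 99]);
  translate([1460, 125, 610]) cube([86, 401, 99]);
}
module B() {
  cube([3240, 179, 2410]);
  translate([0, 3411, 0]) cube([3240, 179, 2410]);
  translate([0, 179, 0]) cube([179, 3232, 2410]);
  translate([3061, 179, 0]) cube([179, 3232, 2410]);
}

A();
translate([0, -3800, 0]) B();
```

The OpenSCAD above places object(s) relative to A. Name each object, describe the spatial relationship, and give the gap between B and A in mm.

A is a table. B is a house frame. The house frame is on the floor beside the table on its −y side. The gap between the house frame and the table is 210 mm.

The house frame's nearest face is 210 mm from the table's −y face.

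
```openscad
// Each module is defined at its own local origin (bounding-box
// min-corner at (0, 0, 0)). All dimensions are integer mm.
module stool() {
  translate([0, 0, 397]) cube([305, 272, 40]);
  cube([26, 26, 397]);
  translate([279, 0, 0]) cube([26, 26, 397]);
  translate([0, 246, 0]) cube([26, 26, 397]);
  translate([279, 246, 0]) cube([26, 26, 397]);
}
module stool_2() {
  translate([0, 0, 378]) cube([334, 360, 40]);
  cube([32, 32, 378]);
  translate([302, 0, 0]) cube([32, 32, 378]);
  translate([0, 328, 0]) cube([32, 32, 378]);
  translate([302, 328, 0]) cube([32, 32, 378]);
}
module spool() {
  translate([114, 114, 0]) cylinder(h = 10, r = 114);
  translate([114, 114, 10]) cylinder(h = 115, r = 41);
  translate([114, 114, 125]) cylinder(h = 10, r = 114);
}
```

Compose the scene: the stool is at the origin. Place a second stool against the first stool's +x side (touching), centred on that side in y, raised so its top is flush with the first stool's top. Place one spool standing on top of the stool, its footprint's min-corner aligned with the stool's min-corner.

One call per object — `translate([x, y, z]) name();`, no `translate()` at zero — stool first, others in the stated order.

stool();
translate([305, -44, 19]) stool_2();
translate([0, 0, 437]) spool();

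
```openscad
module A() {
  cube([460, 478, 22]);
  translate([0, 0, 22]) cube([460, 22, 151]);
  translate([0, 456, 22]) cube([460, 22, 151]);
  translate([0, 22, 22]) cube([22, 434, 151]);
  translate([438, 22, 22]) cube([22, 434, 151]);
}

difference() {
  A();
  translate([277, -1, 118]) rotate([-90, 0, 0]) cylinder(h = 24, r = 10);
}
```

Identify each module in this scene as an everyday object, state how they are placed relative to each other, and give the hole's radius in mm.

A is an open box. The open box has a circular hole through its front wall. The hole's radius is 10 mm.

The subtracted cylinder has r = 10 mm.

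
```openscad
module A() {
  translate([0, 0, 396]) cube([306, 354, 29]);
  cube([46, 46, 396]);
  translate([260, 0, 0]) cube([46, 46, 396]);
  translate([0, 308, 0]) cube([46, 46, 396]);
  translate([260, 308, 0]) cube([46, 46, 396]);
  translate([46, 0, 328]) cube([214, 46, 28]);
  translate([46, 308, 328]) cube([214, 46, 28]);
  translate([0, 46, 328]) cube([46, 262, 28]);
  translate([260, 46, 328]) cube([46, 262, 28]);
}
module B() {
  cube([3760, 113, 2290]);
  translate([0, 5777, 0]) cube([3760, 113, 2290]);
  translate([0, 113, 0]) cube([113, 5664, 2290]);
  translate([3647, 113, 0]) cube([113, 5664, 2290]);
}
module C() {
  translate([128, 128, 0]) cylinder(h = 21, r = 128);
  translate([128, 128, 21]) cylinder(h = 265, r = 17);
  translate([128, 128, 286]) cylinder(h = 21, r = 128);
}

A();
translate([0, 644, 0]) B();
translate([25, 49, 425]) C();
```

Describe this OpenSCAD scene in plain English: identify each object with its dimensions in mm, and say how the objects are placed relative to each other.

A is a four-legged stool. The seat is 306×354 mm, 29 mm thick, top at z = 425 mm. It stands on four square legs, each 46×46 mm in cross-section, from z = 0 to the seat underside, each flush with a corner of the seat. Four stretchers, 46 mm wide and 28 mm tall, connect adjacent legs with their undersides at z = 328 mm, each running between the inner faces of the legs it joins and aligned with the legs' outer faces on the other axis.

B is a box-shaped house frame (walls only): outside footprint 3760×5890 mm, wall height 2290 mm, wall thickness 113 mm. The two y-facing walls run the full x-width; the two x-facing walls fit between the inner faces of the y-facing walls.

C is a spool: two coaxial disc flanges of radius 128 mm and thickness 21 mm, joined by a core cylinder of radius 17 mm and height 265 mm. The lower flange rests on z = 0 and the three cylinders share a vertical axis.

The house frame is on the floor beside the stool on its +y side. The spool is on top of the stool, centred.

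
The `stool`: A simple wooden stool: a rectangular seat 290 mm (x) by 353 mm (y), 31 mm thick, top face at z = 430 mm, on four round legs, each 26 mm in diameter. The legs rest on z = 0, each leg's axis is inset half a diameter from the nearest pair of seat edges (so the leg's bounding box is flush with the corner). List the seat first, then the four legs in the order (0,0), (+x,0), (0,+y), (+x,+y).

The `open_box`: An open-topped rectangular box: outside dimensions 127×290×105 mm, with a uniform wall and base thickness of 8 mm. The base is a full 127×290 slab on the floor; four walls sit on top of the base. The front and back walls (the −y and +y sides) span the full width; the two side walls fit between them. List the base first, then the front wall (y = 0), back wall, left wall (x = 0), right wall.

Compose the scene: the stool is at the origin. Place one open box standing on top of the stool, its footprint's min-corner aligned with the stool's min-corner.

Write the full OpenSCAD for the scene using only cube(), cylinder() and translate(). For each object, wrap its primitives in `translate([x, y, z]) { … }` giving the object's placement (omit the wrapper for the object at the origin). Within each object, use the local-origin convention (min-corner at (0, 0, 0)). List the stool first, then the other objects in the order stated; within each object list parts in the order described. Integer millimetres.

translate([0, 0, 399]) cube([290, 353, 31]);
translate([13, 13, 0]) cylinder(h = 399, r = 13);
translate([277, 13, 0]) cylinder(h = 399, r = 13);
translate([13, 340, 0]) cylinder(h = 399, r = 13);
translate([277, 340, 0]) cylinder(h = 399, r = 13);
translate([0, 0, 430]) {
  cube([127, 290, 8]);
  translate([0, 0, 8]) cube([127, 8, 97]);
  translate([0, 282, 8]) cube([127, 8, 97]);
  translate([0, 8, 8]) cube([8, 274, 97]);
  translate([119, 8, 8]) cube([8, 274, 97]);
}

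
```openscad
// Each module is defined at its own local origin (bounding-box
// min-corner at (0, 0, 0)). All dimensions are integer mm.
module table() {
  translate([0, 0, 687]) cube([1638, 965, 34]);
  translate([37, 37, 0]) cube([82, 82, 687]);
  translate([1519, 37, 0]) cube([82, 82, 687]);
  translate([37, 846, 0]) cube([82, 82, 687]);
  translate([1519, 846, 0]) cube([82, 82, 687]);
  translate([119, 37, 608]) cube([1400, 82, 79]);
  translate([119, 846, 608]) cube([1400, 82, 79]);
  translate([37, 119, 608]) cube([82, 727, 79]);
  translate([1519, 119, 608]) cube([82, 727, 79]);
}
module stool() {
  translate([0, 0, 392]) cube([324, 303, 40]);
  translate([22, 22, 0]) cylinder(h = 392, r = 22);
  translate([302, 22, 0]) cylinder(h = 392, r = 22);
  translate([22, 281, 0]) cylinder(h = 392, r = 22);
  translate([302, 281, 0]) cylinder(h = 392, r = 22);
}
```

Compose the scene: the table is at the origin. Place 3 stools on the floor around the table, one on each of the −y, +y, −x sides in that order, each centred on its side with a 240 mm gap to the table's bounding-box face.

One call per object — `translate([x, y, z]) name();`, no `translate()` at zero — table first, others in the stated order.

table();
translate([657, -543, 0]) stool();
translate([657, 1205, 0]) stool();
translate([-564, 331, 0]) stool();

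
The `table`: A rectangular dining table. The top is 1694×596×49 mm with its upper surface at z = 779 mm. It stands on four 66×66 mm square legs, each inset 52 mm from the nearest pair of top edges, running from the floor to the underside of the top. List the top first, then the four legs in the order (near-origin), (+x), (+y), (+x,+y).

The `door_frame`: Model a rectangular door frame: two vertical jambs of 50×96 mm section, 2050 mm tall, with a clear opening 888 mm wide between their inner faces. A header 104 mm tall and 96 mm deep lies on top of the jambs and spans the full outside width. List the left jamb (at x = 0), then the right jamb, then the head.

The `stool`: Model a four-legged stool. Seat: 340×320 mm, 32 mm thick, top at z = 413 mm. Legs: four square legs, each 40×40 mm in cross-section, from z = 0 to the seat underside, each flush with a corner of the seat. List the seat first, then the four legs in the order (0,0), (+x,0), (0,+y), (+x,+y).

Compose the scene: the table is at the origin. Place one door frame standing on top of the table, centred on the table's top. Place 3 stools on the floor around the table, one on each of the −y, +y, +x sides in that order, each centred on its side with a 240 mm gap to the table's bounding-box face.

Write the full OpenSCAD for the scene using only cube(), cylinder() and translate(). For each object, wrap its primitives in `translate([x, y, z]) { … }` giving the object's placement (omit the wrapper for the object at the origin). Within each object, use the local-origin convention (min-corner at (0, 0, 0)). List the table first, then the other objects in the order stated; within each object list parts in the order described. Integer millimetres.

translate([0, 0, 730]) cube([1694, 596, 49]);
translate([52, 52, 0]) cube([66, 66, 730]);
translate([1576, 52, 0]) cube([66, 66, 730]);
translate([52, 478, 0]) cube([66, 66, 730]);
translate([1576, 478, 0]) cube([66, 66, 730]);
translate([353, 250, 779]) {
  cube([50, 96, 2050]);
  translate([938, 0, 0]) cube([50, 96, 2050]);
  translate([0, 0, 2050]) cube([988, 96, 104]);
}
translate([677, -560, 0]) {
  translate([0, 0, 381]) cube([340, 320, 32]);
  cube([40, 40, 381]);
  translate([300, 0, 0]) cube([40, 40, 381]);
  translate([0, 280, 0]) cube([40, 40, 381]);
  translate([300, 280, 0]) cube([40, 40, 381]);
}
translate([677, 836, 0]) {
  translate([0, 0, 381]) cube([340, 320, 32]);
  cube([40, 40, 381]);
  translate([300, 0, 0]) cube([40, 40, 381]);
  translate([0, 280, 0]) cube([40, 40, 381]);
  translate([300, 280, 0]) cube([40, 40, 381]);
}
translate([1934, 138, 0]) {
  translate([0, 0, 381]) cube([340, 320, 32]);
  cube([40, 40, 381]);
  translate([300, 0, 0]) cube([40, 40, 381]);
  translate([0, 280, 0]) cube([40, 40, 381]);
  translate([300, 280, 0]) cube([40, 40, 381]);
}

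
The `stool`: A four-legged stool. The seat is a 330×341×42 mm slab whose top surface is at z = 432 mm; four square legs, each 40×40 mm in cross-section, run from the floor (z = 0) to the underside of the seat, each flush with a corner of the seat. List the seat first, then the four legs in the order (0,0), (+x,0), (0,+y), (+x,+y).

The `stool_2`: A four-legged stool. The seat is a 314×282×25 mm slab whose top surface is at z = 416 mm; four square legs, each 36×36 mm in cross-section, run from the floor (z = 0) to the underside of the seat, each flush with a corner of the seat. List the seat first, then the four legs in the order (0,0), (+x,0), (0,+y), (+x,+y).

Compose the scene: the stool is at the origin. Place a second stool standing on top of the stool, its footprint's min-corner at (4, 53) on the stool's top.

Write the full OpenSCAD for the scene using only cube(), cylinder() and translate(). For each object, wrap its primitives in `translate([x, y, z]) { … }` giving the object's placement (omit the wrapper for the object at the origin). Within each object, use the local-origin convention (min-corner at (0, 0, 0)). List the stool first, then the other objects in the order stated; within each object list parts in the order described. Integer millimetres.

translate([0, 0, 390]) cube([330, 341, 42]);
cube([40, 40, 390]);
translate([290, 0, 0]) cube([40, 40, 390]);
translate([0, 301, 0]) cube([40, 40, 390]);
translate([290, 301, 0]) cube([40, 40, 390]);
translate([4, 53, 432]) {
  translate([0, 0, 391]) cube([314, 282, 25]);
  cube([36, 36, 391]);
  translate([278, 0, 0]) cube([36, 36, 391]);
  translate([0, 246, 0]) cube([36, 36, 391]);
  translate([278, 246, 0]) cube([36, 36, 391]);
}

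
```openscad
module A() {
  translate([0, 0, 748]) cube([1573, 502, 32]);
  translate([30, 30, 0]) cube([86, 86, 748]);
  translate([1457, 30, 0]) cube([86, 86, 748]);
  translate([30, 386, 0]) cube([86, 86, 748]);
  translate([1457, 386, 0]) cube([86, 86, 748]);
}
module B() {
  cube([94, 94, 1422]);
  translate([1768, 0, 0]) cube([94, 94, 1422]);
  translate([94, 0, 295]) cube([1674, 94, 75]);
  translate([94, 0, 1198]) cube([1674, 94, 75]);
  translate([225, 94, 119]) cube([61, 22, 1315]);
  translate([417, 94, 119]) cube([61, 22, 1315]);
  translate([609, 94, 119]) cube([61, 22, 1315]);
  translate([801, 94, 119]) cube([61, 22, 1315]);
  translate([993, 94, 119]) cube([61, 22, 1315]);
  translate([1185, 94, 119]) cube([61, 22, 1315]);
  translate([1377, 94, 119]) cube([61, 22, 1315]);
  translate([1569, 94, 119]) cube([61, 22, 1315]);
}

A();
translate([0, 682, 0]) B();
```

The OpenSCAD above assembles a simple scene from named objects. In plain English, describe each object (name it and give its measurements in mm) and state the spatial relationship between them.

A is a table with a 1573×502 mm rectangular top, 32 mm thick, top surface at z = 780 mm, supported by four 86×86 mm square legs, each inset 30 mm from the nearest pair of top edges, running from the floor.

B is a fence section. Two 94×94 mm posts, 1422 mm tall, stand on the floor with a clear span of 1674 mm between their inner faces. Two horizontal rails of 94×75 mm section span the gap between the posts with their undersides at z = 295 mm and z = 1198 mm, flush with the posts' −y face. 8 pickets, each 61 mm wide, 22 mm thick and 1315 mm tall, are fixed to the +y face of the rails with their bottoms at z = 119 mm, evenly spaced across the span with equal gaps (rounded down to the nearest mm) at the −x end and between each pair — any rounding remainder accumulates at the +x end.

The fence section is on the floor beside the table on its +y side.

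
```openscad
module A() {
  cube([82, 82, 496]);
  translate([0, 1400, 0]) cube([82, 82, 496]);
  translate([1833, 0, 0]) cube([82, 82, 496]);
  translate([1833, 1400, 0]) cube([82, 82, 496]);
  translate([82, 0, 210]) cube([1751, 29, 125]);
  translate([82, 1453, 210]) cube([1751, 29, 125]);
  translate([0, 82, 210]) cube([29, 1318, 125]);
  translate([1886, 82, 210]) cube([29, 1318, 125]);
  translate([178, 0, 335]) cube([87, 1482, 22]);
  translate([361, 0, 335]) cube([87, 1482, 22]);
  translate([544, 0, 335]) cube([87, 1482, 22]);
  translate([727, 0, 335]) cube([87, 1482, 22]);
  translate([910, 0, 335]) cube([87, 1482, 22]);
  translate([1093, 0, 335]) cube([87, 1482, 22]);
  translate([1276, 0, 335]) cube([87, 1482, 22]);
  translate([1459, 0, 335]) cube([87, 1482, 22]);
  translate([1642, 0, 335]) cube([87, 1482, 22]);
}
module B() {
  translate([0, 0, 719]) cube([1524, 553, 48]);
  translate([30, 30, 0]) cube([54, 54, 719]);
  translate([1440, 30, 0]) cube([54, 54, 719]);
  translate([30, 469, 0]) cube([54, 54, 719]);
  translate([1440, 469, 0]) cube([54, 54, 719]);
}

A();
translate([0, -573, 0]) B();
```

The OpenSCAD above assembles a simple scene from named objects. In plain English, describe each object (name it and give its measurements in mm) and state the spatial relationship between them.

A is a bed frame 1915 mm long (x) by 1482 mm wide (y). Four 82×82 mm corner posts, 496 mm tall, at the corners of the footprint. Four rails of 29 mm thickness and 125 mm height run between adjacent posts with their undersides at z = 210 mm, their outer faces flush with the outside of the frame (the two x-running rails run between the posts' inner faces; the two y-running rails run between the posts' inner faces). 9 slats, each 87 mm wide (x) and 22 mm thick, lie across the top of the two x-running rails, running the full 1482 mm width of the frame in y; the slats are evenly spaced along x between the inner faces of the end posts with equal gaps (rounded down to the nearest mm) at the −x end and between each pair — any rounding remainder accumulates at the +x end.

B is a table with a 1524×553 mm rectangular top, 48 mm thick, top surface at z = 767 mm, supported by four 54×54 mm square legs, each inset 30 mm from the nearest pair of top edges, running from the floor.

The table is on the floor beside the bed frame on its −y side.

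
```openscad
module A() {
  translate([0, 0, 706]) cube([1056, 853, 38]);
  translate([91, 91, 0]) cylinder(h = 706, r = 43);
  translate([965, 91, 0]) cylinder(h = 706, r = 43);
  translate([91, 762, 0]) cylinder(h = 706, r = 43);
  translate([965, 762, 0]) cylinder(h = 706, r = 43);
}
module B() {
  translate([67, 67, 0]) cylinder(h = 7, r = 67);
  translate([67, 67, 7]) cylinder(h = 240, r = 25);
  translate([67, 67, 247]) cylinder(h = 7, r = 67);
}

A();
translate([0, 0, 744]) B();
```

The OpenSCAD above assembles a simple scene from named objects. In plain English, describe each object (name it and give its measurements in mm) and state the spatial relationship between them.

A is a rectangular dining table. The top is 1056×853×38 mm with its upper surface at z = 744 mm. It stands on four round legs of 86 mm diameter, each leg's bounding box inset 48 mm from the nearest pair of top edges, running from the floor to the underside of the top.

B is a spool: two coaxial disc flanges of radius 67 mm and thickness 7 mm, joined by a core cylinder of radius 25 mm and height 240 mm. The lower flange rests on z = 0 and the three cylinders share a vertical axis.

The spool is on top of the table.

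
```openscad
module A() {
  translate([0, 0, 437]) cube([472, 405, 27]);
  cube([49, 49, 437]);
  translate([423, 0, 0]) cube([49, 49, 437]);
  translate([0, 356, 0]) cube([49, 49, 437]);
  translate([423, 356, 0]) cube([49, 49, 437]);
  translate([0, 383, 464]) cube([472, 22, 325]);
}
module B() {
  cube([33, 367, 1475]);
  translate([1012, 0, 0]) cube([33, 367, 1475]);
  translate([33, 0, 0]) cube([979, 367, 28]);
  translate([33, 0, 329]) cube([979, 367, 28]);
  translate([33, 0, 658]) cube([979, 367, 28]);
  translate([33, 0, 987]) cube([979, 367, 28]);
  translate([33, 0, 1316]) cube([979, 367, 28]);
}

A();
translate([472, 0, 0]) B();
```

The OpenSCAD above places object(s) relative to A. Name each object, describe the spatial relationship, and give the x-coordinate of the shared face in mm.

The chair's +x face and the bookshelf's −x face are both at x = 472 mm.

A is a chair. B is a bookshelf. The bookshelf is against the chair's +x side, with their −y faces flush. The x-coordinate of the shared face is 472 mm.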